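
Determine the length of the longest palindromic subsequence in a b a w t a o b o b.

5

One longest palindromic subsequence is bobob (positions 2,7,8,9,10); it reads the same forward and backward, and the interval DP gives dp[1][10] = 5.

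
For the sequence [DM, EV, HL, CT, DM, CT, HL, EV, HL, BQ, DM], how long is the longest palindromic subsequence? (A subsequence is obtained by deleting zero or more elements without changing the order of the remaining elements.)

9

One longest palindromic subsequence is DM EV HL CT DM CT HL EV DM (positions 1,2,3,4,5,6,7,8,11); it reads the same forward and backward, and the interval DP gives dp[1][11] = 9.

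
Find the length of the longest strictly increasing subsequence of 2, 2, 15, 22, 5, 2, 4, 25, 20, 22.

Let dp[i] be the longest increasing subsequence ending at position i. Then dp = [1, 1, 2, 3, 2, 1, 2, 4, 3, 4].
The maximum is 4; one witness is 2, 15, 22, 25 at positions 1,3,4,8.

4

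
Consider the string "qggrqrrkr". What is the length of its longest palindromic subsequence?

One longest palindromic subsequence is rrrr (positions 4,6,7,9); it reads the same forward and backward, and the interval DP gives dp[1][9] = 4.

4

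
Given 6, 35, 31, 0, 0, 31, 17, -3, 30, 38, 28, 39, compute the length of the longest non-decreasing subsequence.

Let dp[i] be the longest non-decreasing subsequence ending at position i. Then dp = [1, 2, 2, 1, 2, 3, 3, 1, 4, 5, 4, 6].
The maximum is 6; one witness is 0, 0, 17, 30, 38, 39 at positions 4,5,7,9,10,12.

6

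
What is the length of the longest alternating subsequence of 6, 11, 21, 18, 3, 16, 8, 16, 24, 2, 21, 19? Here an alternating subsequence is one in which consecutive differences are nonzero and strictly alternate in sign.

9

A longest alternating subsequence is 6, 11, 3, 16, 8, 16, 2, 21, 19 (positions 1,2,5,6,7,8,10,11,12); its 8 consecutive differences strictly alternate in sign, and length 9 is optimal.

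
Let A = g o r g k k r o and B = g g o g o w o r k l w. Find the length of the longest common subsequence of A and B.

4

Backtracking the LCS table gives one alignment: g (A1,B4) → o (A2,B7) → r (A3,B8) → k (A5,B9).
So the longest common subsequence has length 4.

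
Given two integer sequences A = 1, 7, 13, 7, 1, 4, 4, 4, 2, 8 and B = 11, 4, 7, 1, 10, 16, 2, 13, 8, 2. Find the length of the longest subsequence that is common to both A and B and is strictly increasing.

For each value that appears in both, track the longest common increasing run ending there.
The best achievable length is 3; one witness is 1, 2, 8 (A-positions 1,9,10, B-positions 4,7,9).

3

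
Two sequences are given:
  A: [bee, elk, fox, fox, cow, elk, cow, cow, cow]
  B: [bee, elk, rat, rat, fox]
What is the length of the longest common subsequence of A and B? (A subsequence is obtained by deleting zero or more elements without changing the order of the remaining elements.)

A longest common subsequence is bee, elk, fox (length 3); the LCS DP confirms no longer common subsequence exists.

3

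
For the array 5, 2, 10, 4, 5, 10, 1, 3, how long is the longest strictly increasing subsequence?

4

One longest increasing subsequence is 2, 4, 5, 10 (positions 2,4,5,6), of length 4; no longer one exists.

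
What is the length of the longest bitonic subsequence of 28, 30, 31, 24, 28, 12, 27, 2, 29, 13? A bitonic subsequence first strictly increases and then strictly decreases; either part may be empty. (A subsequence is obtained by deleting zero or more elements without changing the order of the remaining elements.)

6

One longest bitonic subsequence is 28, 30, 31, 28, 27, 13 (positions 1,2,3,5,7,10): it rises to 31 then falls. Length 6 is optimal.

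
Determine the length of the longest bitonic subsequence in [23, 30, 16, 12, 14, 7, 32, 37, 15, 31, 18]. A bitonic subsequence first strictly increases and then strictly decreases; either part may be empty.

Let inc[i] be the LIS ending at i and dec[i] the longest strictly decreasing subsequence starting at i. inc = [1, 2, 1, 1, 2, 1, 3, 4, 3, 4, 4], dec = [4, 4, 3, 2, 2, 1, 3, 3, 1, 2, 1].
max_i inc[i]+dec[i]−1 = 6, with one witness 23, 30, 32, 37, 31, 18.

6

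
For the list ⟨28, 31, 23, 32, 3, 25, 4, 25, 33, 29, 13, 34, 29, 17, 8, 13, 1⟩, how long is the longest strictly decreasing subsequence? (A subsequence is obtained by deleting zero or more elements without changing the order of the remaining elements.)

5

Scanning left to right, the best length ending at each element is: 28→1, 31→1, 23→2, 32→1, 3→3, 25→2, 4→3, 25→2, 33→1, 29→2, 13→3, 34→1, 29→2, 17→3, 8→4, 13→4, 1→5.
So the longest decreasing subsequence has length 5, e.g. 28, 23, 13, 8, 1.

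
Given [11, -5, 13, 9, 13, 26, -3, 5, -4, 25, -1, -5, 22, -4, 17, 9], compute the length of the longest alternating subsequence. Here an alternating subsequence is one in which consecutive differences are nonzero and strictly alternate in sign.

14

Track the best alternating length ending on an up-step vs a down-step at each position: up/down = 1/1, 1/2, 3/1, 3/4, 5/1, 5/1, 3/6, 7/6, 3/8, 9/6, 9/10, 1/10, 11/10, 11/12, 13/12, 13/14.
The maximum over both is 14; one such subsequence is 11, -5, 13, 9, 13, -3, 5, -4, 25, -1, 22, -4, 17, 9.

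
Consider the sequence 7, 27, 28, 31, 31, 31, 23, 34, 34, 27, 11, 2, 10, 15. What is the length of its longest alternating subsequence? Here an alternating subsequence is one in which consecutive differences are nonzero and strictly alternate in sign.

A longest alternating subsequence is 7, 27, 23, 34, 2, 10 (positions 1,2,7,8,12,13); its 5 consecutive differences strictly alternate in sign, and length 6 is optimal.

6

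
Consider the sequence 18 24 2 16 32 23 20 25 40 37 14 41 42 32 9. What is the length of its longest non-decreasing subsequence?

Scanning left to right, the best length ending at each element is: 18→1, 24→2, 2→1, 16→2, 32→3, 23→3, 20→3, 25→4, 40→5, 37→5, 14→2, 41→6, 42→7, 32→5, 9→2.
So the longest non-decreasing subsequence has length 7, e.g. 2, 16, 23, 25, 40, 41, 42.

7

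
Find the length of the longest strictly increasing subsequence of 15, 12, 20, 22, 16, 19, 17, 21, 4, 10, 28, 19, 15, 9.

5

Let dp[i] be the longest increasing subsequence ending at position i. Then dp = [1, 1, 2, 3, 2, 3, 3, 4, 1, 2, 5, 4, 3, 2].
The maximum is 5; one witness is 15, 16, 19, 21, 28 at positions 1,5,6,8,11.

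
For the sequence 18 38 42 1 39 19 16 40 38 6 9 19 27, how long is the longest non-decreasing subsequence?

5

One longest non-decreasing subsequence is 1, 6, 9, 19, 27 (positions 4,10,11,12,13), of length 5; no longer one exists.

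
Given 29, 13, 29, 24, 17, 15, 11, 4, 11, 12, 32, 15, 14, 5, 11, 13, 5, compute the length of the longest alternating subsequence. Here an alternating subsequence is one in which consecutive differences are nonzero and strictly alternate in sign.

Track the best alternating length ending on an up-step vs a down-step at each position: up/down = 1/1, 1/2, 3/1, 3/4, 3/4, 3/4, 1/4, 1/4, 5/4, 5/4, 5/1, 5/6, 5/6, 5/6, 7/6, 7/6, 5/8.
The maximum over both is 8; one such subsequence is 29, 13, 29, 4, 11, 5, 11, 5.

8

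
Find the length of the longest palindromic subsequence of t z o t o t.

One longest palindromic subsequence is totot (positions 1,3,4,5,6); it reads the same forward and backward, and the interval DP gives dp[1][6] = 5.

5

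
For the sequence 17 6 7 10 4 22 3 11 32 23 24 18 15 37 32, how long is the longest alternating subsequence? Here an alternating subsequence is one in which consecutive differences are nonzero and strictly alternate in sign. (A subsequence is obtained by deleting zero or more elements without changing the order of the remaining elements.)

12

Track the best alternating length ending on an up-step vs a down-step at each position: up/down = 1/1, 1/2, 3/2, 3/2, 1/4, 5/1, 1/6, 7/6, 7/1, 7/8, 9/8, 7/10, 7/10, 11/1, 11/12.
The maximum over both is 12; one such subsequence is 17, 6, 7, 4, 22, 3, 32, 23, 24, 18, 37, 32.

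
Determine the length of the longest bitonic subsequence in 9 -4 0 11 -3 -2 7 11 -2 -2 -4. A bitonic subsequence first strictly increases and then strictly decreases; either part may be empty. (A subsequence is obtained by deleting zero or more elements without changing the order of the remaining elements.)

One longest bitonic subsequence is -4, -3, -2, 7, 11, -2, -4 (positions 2,5,6,7,8,10,11): it rises to 11 then falls. Length 7 is optimal.

7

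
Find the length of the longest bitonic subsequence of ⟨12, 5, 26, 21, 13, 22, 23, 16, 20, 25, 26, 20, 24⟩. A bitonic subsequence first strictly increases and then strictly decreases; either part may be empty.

One longest bitonic subsequence is 12, 21, 22, 23, 25, 26, 24 (positions 1,4,6,7,10,11,13): it rises to 26 then falls. Length 7 is optimal.

7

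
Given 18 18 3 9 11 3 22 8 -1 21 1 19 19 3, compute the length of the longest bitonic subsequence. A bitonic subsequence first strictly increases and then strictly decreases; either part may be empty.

Let inc[i] be the LIS ending at i and dec[i] the longest strictly decreasing subsequence starting at i. inc = [1, 1, 1, 2, 3, 1, 4, 2, 1, 4, 2, 4, 4, 3], dec = [4, 4, 2, 3, 3, 2, 4, 2, 1, 3, 1, 2, 2, 1].
max_i inc[i]+dec[i]−1 = 7, with one witness 3, 9, 11, 22, 21, 19, 3.

7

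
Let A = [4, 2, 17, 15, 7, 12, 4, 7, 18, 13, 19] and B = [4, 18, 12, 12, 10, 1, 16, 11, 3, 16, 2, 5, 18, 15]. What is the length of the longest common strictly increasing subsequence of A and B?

For each value that appears in both, track the longest common increasing run ending there.
The best achievable length is 3; one witness is 4, 12, 18 (A-positions 1,6,9, B-positions 1,3,13).

3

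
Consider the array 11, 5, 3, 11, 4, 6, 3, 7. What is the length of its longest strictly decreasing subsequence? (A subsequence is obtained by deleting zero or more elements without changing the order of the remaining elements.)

Let dp[i] be the longest decreasing subsequence ending at position i. Then dp = [1, 2, 3, 1, 3, 2, 4, 2].
The maximum is 4; one witness is 11, 5, 4, 3 at positions 1,2,5,7.

4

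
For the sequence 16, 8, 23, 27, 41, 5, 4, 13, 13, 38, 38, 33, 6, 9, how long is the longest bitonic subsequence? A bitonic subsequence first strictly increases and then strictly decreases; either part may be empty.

Let inc[i] be the LIS ending at i and dec[i] the longest strictly decreasing subsequence starting at i. inc = [1, 1, 2, 3, 4, 1, 1, 2, 2, 4, 4, 4, 2, 3], dec = [4, 3, 3, 3, 4, 2, 1, 2, 2, 3, 3, 2, 1, 1].
max_i inc[i]+dec[i]−1 = 7, with one witness 16, 23, 27, 41, 38, 33, 9.

7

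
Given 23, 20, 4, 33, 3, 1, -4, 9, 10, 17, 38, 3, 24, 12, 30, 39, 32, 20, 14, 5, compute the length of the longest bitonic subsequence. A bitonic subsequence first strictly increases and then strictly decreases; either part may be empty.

11

One longest bitonic subsequence is 4, 9, 10, 17, 24, 30, 39, 32, 20, 14, 5 (positions 3,8,9,10,13,15,16,17,18,19,20): it rises to 39 then falls. Length 11 is optimal.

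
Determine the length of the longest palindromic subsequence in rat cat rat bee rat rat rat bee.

5

Using dp[i][j] = 2 + dp[i+1][j−1] if the ends match, else max(dp[i+1][j], dp[i][j−1]):
dp[1][8] = 5. A witness is bee rat rat rat bee at positions 4,5,6,7,8.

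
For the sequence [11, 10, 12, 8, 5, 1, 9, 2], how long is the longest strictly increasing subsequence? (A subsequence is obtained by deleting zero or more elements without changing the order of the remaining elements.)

2

Scanning left to right, the best length ending at each element is: 11→1, 10→1, 12→2, 8→1, 5→1, 1→1, 9→2, 2→2.
So the longest increasing subsequence has length 2, e.g. 11, 12.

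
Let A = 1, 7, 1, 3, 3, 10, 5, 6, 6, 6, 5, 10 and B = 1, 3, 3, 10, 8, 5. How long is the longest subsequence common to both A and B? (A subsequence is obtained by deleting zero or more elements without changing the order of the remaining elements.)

5

Backtracking the LCS table gives one alignment: 1 (A3,B1) → 3 (A4,B2) → 3 (A5,B3) → 10 (A6,B4) → 5 (A11,B6).
So the longest common subsequence has length 5.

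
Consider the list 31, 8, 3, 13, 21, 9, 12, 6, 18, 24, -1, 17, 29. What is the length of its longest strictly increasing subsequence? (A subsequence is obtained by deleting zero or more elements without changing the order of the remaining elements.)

6

Scanning left to right, the best length ending at each element is: 31→1, 8→1, 3→1, 13→2, 21→3, 9→2, 12→3, 6→2, 18→4, 24→5, -1→1, 17→4, 29→6.
So the longest increasing subsequence has length 6, e.g. 8, 9, 12, 18, 24, 29.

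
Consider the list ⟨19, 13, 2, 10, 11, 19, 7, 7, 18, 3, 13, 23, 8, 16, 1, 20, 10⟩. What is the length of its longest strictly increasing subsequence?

Scanning left to right, the best length ending at each element is: 19→1, 13→1, 2→1, 10→2, 11→3, 19→4, 7→2, 7→2, 18→4, 3→2, 13→4, 23→5, 8→3, 16→5, 1→1, 20→6, 10→4.
So the longest increasing subsequence has length 6, e.g. 2, 10, 11, 13, 16, 20.

6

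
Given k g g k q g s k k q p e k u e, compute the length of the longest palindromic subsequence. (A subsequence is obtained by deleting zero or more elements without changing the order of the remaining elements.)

6

Using dp[i][j] = 2 + dp[i+1][j−1] if the ends match, else max(dp[i+1][j], dp[i][j−1]):
dp[1][15] = 6. A witness is kqkkqk at positions 4,5,8,9,10,13.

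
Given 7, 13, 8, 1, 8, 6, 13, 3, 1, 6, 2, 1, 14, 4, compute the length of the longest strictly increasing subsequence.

4

One longest increasing subsequence is 7, 8, 13, 14 (positions 1,3,7,13), of length 4; no longer one exists.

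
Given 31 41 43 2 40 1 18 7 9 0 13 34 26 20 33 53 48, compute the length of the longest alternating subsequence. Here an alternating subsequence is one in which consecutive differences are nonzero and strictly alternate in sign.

13

A longest alternating subsequence is 31, 41, 2, 40, 1, 18, 7, 9, 0, 34, 26, 53, 48 (positions 1,2,4,5,6,7,8,9,10,12,13,16,17); its 12 consecutive differences strictly alternate in sign, and length 13 is optimal.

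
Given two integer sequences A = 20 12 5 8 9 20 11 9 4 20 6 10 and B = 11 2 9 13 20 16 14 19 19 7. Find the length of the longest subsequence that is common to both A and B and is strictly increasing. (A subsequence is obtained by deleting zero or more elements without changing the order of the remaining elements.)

2

A longest common strictly increasing subsequence is 9, 20 (length 2); it appears in order in both A and B, and no longer such subsequence exists.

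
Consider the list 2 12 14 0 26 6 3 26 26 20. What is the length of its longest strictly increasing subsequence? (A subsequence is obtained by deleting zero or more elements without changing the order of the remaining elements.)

Let dp[i] be the longest increasing subsequence ending at position i. Then dp = [1, 2, 3, 1, 4, 2, 2, 4, 4, 4].
The maximum is 4; one witness is 2, 12, 14, 26 at positions 1,2,3,5.

4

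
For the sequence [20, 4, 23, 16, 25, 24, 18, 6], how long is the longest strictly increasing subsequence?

Scanning left to right, the best length ending at each element is: 20→1, 4→1, 23→2, 16→2, 25→3, 24→3, 18→3, 6→2.
So the longest increasing subsequence has length 3, e.g. 20, 23, 25.

3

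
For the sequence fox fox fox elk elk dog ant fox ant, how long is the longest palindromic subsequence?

Using dp[i][j] = 2 + dp[i+1][j−1] if the ends match, else max(dp[i+1][j], dp[i][j−1]):
dp[1][9] = 4. A witness is fox elk elk fox at positions 3,4,5,8.

4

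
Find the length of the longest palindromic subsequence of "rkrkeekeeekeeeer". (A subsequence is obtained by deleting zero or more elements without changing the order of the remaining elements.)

11

One longest palindromic subsequence is reeeekeeeer (positions 1,5,6,8,9,11,12,13,14,15,16); it reads the same forward and backward, and the interval DP gives dp[1][16] = 11.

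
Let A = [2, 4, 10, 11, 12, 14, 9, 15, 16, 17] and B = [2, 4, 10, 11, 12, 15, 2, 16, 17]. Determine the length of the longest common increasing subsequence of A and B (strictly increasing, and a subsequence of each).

A longest common strictly increasing subsequence is 2, 4, 10, 11, 12, 15, 16, 17 (length 8); it appears in order in both A and B, and no longer such subsequence exists.

8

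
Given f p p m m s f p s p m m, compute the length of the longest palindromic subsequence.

Using dp[i][j] = 2 + dp[i+1][j−1] if the ends match, else max(dp[i+1][j], dp[i][j−1]):
dp[1][12] = 7. A witness is mmpspmm at positions 4,5,8,9,10,11,12.

7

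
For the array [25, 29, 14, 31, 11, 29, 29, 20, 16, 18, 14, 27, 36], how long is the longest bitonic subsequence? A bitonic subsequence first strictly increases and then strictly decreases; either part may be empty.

One longest bitonic subsequence is 25, 29, 31, 29, 20, 18, 14 (positions 1,2,4,7,8,10,11): it rises to 31 then falls. Length 7 is optimal.

7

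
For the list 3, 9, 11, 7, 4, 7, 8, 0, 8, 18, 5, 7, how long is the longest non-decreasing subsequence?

6

Let dp[i] be the longest non-decreasing subsequence ending at position i. Then dp = [1, 2, 3, 2, 2, 3, 4, 1, 5, 6, 3, 4].
The maximum is 6; one witness is 3, 7, 7, 8, 8, 18 at positions 1,4,6,7,9,10.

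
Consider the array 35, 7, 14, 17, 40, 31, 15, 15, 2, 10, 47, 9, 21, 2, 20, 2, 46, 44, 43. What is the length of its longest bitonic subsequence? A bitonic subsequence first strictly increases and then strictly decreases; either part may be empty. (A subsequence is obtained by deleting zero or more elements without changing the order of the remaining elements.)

One longest bitonic subsequence is 7, 14, 17, 40, 31, 15, 10, 9, 2 (positions 2,3,4,5,6,8,10,12,16): it rises to 40 then falls. Length 9 is optimal.

9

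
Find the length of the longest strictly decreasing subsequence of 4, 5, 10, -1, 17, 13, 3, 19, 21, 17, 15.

Scanning left to right, the best length ending at each element is: 4→1, 5→1, 10→1, -1→2, 17→1, 13→2, 3→3, 19→1, 21→1, 17→2, 15→3.
So the longest decreasing subsequence has length 3, e.g. 17, 13, 3.

3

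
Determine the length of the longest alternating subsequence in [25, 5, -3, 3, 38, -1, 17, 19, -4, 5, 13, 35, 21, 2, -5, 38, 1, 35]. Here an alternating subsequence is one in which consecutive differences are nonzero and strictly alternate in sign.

11

Track the best alternating length ending on an up-step vs a down-step at each position: up/down = 1/1, 1/2, 1/2, 3/2, 3/1, 3/4, 5/4, 5/4, 1/6, 7/6, 7/6, 7/4, 7/8, 7/8, 1/8, 9/1, 9/10, 11/10.
The maximum over both is 11; one such subsequence is 25, -3, 3, -1, 17, -4, 35, 21, 38, 1, 35.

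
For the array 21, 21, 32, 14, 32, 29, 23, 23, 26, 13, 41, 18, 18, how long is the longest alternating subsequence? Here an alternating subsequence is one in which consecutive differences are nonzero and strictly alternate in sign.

Track the best alternating length ending on an up-step vs a down-step at each position: up/down = 1/1, 1/1, 2/1, 1/3, 4/1, 4/5, 4/5, 4/5, 6/5, 1/7, 8/1, 8/9, 8/9.
The maximum over both is 9; one such subsequence is 21, 32, 14, 32, 23, 26, 13, 41, 18.

9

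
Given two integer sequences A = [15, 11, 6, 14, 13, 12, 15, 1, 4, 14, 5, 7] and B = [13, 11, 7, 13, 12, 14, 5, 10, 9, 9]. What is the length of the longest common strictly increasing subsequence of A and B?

A longest common strictly increasing subsequence is 11, 13, 14 (length 3); it appears in order in both A and B, and no longer such subsequence exists.

3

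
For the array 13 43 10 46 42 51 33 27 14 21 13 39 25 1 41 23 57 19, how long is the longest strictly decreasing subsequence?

One longest decreasing subsequence is 43, 42, 33, 27, 14, 13, 1 (positions 2,5,7,8,9,11,14), of length 7; no longer one exists.

7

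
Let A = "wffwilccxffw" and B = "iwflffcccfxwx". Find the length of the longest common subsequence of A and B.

A longest common subsequence is wffccxw (length 7); the LCS DP confirms no longer common subsequence exists.

7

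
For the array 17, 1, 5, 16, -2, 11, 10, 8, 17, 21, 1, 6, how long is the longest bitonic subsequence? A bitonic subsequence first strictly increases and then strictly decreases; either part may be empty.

7

Let inc[i] be the LIS ending at i and dec[i] the longest strictly decreasing subsequence starting at i. inc = [1, 1, 2, 3, 1, 3, 3, 3, 4, 5, 2, 3], dec = [6, 2, 2, 5, 1, 4, 3, 2, 2, 2, 1, 1].
max_i inc[i]+dec[i]−1 = 7, with one witness 1, 5, 16, 11, 10, 8, 6.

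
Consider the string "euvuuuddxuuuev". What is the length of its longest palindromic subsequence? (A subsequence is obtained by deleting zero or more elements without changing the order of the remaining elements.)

Using dp[i][j] = 2 + dp[i+1][j−1] if the ends match, else max(dp[i+1][j], dp[i][j−1]):
dp[1][14] = 10. A witness is vuuudduuuv at positions 3,4,5,6,7,8,10,11,12,14.

10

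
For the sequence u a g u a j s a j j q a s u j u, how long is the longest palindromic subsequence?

Using dp[i][j] = 2 + dp[i+1][j−1] if the ends match, else max(dp[i+1][j], dp[i][j−1]):
dp[1][16] = 10. A witness is ujsajjasju at positions 1,6,7,8,9,10,12,13,15,16.

10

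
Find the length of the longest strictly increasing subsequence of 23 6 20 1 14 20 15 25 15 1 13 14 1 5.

4

Let dp[i] be the longest increasing subsequence ending at position i. Then dp = [1, 1, 2, 1, 2, 3, 3, 4, 3, 1, 2, 3, 1, 2].
The maximum is 4; one witness is 6, 14, 20, 25 at positions 2,5,6,8.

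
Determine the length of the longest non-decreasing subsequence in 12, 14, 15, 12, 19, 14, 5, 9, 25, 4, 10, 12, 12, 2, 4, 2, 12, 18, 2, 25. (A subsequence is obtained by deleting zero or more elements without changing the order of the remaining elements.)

8

One longest non-decreasing subsequence is 5, 9, 10, 12, 12, 12, 18, 25 (positions 7,8,11,12,13,17,18,20), of length 8; no longer one exists.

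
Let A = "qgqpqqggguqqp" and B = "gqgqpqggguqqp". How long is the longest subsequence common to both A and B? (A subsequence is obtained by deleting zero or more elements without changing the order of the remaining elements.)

12

Backtracking the LCS table gives one alignment: q (A1,B2) → g (A2,B3) → q (A3,B4) → p (A4,B5) → q (A6,B6) → g (A7,B7) → g (A8,B8) → g (A9,B9) → u (A10,B10) → q (A11,B11) → q (A12,B12) → p (A13,B13).
So the longest common subsequence has length 12.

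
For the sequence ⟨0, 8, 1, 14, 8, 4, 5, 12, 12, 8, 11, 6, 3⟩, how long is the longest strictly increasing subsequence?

Scanning left to right, the best length ending at each element is: 0→1, 8→2, 1→2, 14→3, 8→3, 4→3, 5→4, 12→5, 12→5, 8→5, 11→6, 6→5, 3→3.
So the longest increasing subsequence has length 6, e.g. 0, 1, 4, 5, 8, 11.

6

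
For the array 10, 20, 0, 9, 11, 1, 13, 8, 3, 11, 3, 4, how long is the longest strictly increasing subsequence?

4

Let dp[i] be the longest increasing subsequence ending at position i. Then dp = [1, 2, 1, 2, 3, 2, 4, 3, 3, 4, 3, 4].
The maximum is 4; one witness is 0, 9, 11, 13 at positions 3,4,5,7.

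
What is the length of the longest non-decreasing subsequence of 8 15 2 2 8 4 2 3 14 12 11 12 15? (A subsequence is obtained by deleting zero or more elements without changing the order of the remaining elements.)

Scanning left to right, the best length ending at each element is: 8→1, 15→2, 2→1, 2→2, 8→3, 4→3, 2→3, 3→4, 14→5, 12→5, 11→5, 12→6, 15→7.
So the longest non-decreasing subsequence has length 7, e.g. 2, 2, 2, 3, 12, 12, 15.

7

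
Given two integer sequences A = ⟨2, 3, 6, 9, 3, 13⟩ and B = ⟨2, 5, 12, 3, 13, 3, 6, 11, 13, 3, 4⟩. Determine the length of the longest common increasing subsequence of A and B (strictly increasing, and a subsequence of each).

4

A longest common strictly increasing subsequence is 2, 3, 6, 13 (length 4); it appears in order in both A and B, and no longer such subsequence exists.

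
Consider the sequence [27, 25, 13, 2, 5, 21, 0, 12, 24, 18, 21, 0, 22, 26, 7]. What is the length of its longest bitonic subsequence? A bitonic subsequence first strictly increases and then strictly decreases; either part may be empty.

8

One longest bitonic subsequence is 2, 5, 12, 18, 21, 22, 26, 7 (positions 4,5,8,10,11,13,14,15): it rises to 26 then falls. Length 8 is optimal.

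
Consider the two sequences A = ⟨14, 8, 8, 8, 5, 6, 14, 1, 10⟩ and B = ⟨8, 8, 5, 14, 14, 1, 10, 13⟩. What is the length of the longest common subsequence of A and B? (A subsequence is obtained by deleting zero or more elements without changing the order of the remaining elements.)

6

Backtracking the LCS table gives one alignment: 8 (A3,B1) → 8 (A4,B2) → 5 (A5,B3) → 14 (A7,B5) → 1 (A8,B6) → 10 (A9,B7).
So the longest common subsequence has length 6.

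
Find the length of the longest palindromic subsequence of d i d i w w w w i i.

8

One longest palindromic subsequence is iiwwwwii (positions 2,4,5,6,7,8,9,10); it reads the same forward and backward, and the interval DP gives dp[1][10] = 8.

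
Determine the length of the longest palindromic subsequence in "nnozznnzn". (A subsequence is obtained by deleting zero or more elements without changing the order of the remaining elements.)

Using dp[i][j] = 2 + dp[i+1][j−1] if the ends match, else max(dp[i+1][j], dp[i][j−1]):
dp[1][9] = 6. A witness is nznnzn at positions 1,4,6,7,8,9.

6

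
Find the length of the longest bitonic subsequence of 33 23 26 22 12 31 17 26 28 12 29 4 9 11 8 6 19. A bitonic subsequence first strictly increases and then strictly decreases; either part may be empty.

One longest bitonic subsequence is 33, 26, 22, 17, 12, 11, 8, 6 (positions 1,3,4,7,10,14,15,16): it rises to 33 then falls. Length 8 is optimal.

8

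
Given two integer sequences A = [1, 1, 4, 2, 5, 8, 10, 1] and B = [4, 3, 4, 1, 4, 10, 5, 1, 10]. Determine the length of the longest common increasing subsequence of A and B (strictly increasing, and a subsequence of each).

For each value that appears in both, track the longest common increasing run ending there.
The best achievable length is 4; one witness is 1, 4, 5, 10 (A-positions 1,3,5,7, B-positions 4,5,7,9).

4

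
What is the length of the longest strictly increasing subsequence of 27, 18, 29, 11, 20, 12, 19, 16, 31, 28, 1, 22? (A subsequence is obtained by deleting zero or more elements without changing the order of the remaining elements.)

Let dp[i] be the longest increasing subsequence ending at position i. Then dp = [1, 1, 2, 1, 2, 2, 3, 3, 4, 4, 1, 4].
The maximum is 4; one witness is 11, 12, 19, 31 at positions 4,6,7,9.

4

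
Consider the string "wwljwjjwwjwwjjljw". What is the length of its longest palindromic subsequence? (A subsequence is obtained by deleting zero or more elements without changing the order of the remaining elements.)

13

One longest palindromic subsequence is wjjjwwjwwjjjw (positions 1,4,6,7,8,9,10,11,12,13,14,16,17); it reads the same forward and backward, and the interval DP gives dp[1][17] = 13.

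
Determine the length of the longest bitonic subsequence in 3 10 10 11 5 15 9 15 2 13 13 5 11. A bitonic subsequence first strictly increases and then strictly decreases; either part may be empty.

6

Let inc[i] be the LIS ending at i and dec[i] the longest strictly decreasing subsequence starting at i. inc = [1, 2, 2, 3, 2, 4, 3, 4, 1, 4, 4, 2, 4], dec = [2, 3, 3, 3, 2, 3, 2, 3, 1, 2, 2, 1, 1].
max_i inc[i]+dec[i]−1 = 6, with one witness 3, 10, 11, 15, 13, 11.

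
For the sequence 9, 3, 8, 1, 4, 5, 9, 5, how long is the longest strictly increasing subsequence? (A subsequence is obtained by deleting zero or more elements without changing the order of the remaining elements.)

4

Scanning left to right, the best length ending at each element is: 9→1, 3→1, 8→2, 1→1, 4→2, 5→3, 9→4, 5→3.
So the longest increasing subsequence has length 4, e.g. 3, 4, 5, 9.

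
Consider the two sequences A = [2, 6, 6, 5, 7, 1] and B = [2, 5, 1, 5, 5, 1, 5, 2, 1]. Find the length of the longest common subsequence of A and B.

Backtracking the LCS table gives one alignment: 2 (A1,B1) → 5 (A4,B7) → 1 (A6,B9).
So the longest common subsequence has length 3.

3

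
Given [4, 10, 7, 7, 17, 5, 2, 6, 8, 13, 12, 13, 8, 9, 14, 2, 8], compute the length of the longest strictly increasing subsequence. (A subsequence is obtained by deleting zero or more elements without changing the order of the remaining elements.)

Scanning left to right, the best length ending at each element is: 4→1, 10→2, 7→2, 7→2, 17→3, 5→2, 2→1, 6→3, 8→4, 13→5, 12→5, 13→6, 8→4, 9→5, 14→7, 2→1, 8→4.
So the longest increasing subsequence has length 7, e.g. 4, 5, 6, 8, 12, 13, 14.

7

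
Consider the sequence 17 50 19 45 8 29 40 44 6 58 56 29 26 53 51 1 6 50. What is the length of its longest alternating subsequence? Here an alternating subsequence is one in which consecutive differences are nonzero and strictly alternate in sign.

A longest alternating subsequence is 17, 50, 19, 45, 8, 29, 6, 58, 29, 53, 1, 6 (positions 1,2,3,4,5,6,9,10,12,14,16,17); its 11 consecutive differences strictly alternate in sign, and length 12 is optimal.

12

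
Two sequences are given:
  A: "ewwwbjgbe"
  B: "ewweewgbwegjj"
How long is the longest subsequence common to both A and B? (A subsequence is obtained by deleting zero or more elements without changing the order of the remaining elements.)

7

Backtracking the LCS table gives one alignment: e (A1,B1) → w (A2,B2) → w (A3,B3) → w (A4,B6) → g (A7,B7) → b (A8,B8) → e (A9,B10).
So the longest common subsequence has length 7.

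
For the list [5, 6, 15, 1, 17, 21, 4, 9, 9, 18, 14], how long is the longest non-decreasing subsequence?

Let dp[i] be the longest non-decreasing subsequence ending at position i. Then dp = [1, 2, 3, 1, 4, 5, 2, 3, 4, 5, 5].
The maximum is 5; one witness is 5, 6, 15, 17, 21 at positions 1,2,3,5,6.

5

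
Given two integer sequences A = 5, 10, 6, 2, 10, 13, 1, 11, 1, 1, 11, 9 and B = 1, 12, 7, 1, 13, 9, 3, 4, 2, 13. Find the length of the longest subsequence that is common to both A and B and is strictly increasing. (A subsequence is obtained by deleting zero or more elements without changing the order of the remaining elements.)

2

A longest common strictly increasing subsequence is 1, 9 (length 2); it appears in order in both A and B, and no longer such subsequence exists.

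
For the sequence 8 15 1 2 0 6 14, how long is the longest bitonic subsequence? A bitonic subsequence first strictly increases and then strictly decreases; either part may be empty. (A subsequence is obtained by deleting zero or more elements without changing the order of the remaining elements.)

4

Let inc[i] be the LIS ending at i and dec[i] the longest strictly decreasing subsequence starting at i. inc = [1, 2, 1, 2, 1, 3, 4], dec = [3, 3, 2, 2, 1, 1, 1].
max_i inc[i]+dec[i]−1 = 4, with one witness 8, 15, 2, 0.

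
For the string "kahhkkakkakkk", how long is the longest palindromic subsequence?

10

Using dp[i][j] = 2 + dp[i+1][j−1] if the ends match, else max(dp[i+1][j], dp[i][j−1]):
dp[1][13] = 10. A witness is kkkakkakkk at positions 1,5,6,7,8,9,10,11,12,13.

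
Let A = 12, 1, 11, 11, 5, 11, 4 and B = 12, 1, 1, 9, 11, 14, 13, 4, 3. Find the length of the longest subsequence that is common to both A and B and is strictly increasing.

A longest common strictly increasing subsequence is 1, 11 (length 2); it appears in order in both A and B, and no longer such subsequence exists.

2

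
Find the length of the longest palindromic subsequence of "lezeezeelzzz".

8

One longest palindromic subsequence is lezeezel (positions 1,2,3,4,5,6,8,9); it reads the same forward and backward, and the interval DP gives dp[1][12] = 8.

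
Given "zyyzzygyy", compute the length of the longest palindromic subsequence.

One longest palindromic subsequence is yyzzyy (positions 2,3,4,5,8,9); it reads the same forward and backward, and the interval DP gives dp[1][9] = 6.

6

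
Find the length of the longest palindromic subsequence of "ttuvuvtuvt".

7

One longest palindromic subsequence is tvutuvt (positions 1,4,5,7,8,9,10); it reads the same forward and backward, and the interval DP gives dp[1][10] = 7.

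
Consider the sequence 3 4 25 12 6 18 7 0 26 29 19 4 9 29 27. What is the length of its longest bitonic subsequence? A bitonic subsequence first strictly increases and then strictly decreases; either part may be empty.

Let inc[i] be the LIS ending at i and dec[i] the longest strictly decreasing subsequence starting at i. inc = [1, 2, 3, 3, 3, 4, 4, 1, 5, 6, 5, 2, 5, 6, 6], dec = [2, 2, 4, 3, 2, 3, 2, 1, 3, 3, 2, 1, 1, 2, 1].
max_i inc[i]+dec[i]−1 = 8, with one witness 3, 4, 12, 18, 26, 29, 19, 9.

8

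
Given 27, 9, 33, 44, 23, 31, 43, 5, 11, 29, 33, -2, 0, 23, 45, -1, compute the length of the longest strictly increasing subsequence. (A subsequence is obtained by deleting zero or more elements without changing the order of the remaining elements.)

5

One longest increasing subsequence is 9, 23, 31, 43, 45 (positions 2,5,6,7,15), of length 5; no longer one exists.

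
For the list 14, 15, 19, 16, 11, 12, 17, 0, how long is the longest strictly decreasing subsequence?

One longest decreasing subsequence is 19, 16, 11, 0 (positions 3,4,5,8), of length 4; no longer one exists.

4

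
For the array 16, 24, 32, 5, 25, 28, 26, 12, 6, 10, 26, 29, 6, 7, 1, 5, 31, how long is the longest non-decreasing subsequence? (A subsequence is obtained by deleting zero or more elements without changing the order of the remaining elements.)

Let dp[i] be the longest non-decreasing subsequence ending at position i. Then dp = [1, 2, 3, 1, 3, 4, 4, 2, 2, 3, 5, 6, 3, 4, 1, 2, 7].
The maximum is 7; one witness is 16, 24, 25, 26, 26, 29, 31 at positions 1,2,5,7,11,12,17.

7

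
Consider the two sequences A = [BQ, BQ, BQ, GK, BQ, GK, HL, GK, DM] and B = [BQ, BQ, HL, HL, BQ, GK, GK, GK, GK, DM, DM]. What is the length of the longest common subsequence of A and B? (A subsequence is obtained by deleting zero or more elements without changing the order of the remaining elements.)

7

Backtracking the LCS table gives one alignment: BQ (A1,B1) → BQ (A2,B2) → BQ (A3,B5) → GK (A4,B7) → GK (A6,B8) → GK (A8,B9) → DM (A9,B11).
So the longest common subsequence has length 7.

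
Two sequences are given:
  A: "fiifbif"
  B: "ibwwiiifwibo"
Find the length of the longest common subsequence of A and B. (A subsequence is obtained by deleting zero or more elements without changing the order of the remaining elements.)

Backtracking the LCS table gives one alignment: i (A2,B6) → i (A3,B7) → f (A4,B8) → b (A5,B11).
So the longest common subsequence has length 4.

4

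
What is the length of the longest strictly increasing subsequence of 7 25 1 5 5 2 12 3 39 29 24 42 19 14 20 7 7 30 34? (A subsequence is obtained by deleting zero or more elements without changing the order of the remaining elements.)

7

Let dp[i] be the longest increasing subsequence ending at position i. Then dp = [1, 2, 1, 2, 2, 2, 3, 3, 4, 4, 4, 5, 4, 4, 5, 4, 4, 6, 7].
The maximum is 7; one witness is 1, 5, 12, 19, 20, 30, 34 at positions 3,4,7,13,15,18,19.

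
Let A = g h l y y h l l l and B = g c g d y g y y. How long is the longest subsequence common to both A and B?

3

Backtracking the LCS table gives one alignment: g (A1,B6) → y (A4,B7) → y (A5,B8).
So the longest common subsequence has length 3.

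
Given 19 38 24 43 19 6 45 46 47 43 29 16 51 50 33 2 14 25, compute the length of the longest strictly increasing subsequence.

7

One longest increasing subsequence is 19, 38, 43, 45, 46, 47, 51 (positions 1,2,4,7,8,9,13), of length 7; no longer one exists.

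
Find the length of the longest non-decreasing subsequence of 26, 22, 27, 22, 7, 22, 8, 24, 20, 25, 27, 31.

7

Let dp[i] be the longest non-decreasing subsequence ending at position i. Then dp = [1, 1, 2, 2, 1, 3, 2, 4, 3, 5, 6, 7].
The maximum is 7; one witness is 22, 22, 22, 24, 25, 27, 31 at positions 2,4,6,8,10,11,12.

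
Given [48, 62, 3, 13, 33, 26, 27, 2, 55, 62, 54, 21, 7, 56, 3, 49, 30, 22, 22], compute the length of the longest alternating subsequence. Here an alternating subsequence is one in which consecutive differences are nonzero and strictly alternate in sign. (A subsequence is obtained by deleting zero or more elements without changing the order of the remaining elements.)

Track the best alternating length ending on an up-step vs a down-step at each position: up/down = 1/1, 2/1, 1/3, 4/3, 4/3, 4/5, 6/5, 1/7, 8/3, 8/1, 8/9, 8/9, 8/9, 10/9, 8/11, 12/11, 12/13, 12/13, 12/13.
The maximum over both is 13; one such subsequence is 48, 62, 3, 33, 26, 27, 2, 55, 54, 56, 3, 49, 30.

13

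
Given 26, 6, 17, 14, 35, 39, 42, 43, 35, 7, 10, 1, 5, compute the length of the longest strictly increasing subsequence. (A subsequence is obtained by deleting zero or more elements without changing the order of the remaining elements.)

Scanning left to right, the best length ending at each element is: 26→1, 6→1, 17→2, 14→2, 35→3, 39→4, 42→5, 43→6, 35→3, 7→2, 10→3, 1→1, 5→2.
So the longest increasing subsequence has length 6, e.g. 6, 17, 35, 39, 42, 43.

6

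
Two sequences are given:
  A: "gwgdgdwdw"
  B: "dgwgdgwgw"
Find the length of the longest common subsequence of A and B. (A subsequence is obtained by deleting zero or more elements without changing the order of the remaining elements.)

7

A longest common subsequence is gwgdgww (length 7); the LCS DP confirms no longer common subsequence exists.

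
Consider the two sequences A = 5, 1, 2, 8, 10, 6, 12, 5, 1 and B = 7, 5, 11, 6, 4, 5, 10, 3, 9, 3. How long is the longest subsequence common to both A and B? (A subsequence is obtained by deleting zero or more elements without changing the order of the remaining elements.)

3

Backtracking the LCS table gives one alignment: 5 (A1,B2) → 6 (A6,B4) → 5 (A8,B6).
So the longest common subsequence has length 3.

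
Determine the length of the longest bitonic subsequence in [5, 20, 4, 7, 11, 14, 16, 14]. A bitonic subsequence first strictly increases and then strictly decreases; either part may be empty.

6

One longest bitonic subsequence is 5, 7, 11, 14, 16, 14 (positions 1,4,5,6,7,8): it rises to 16 then falls. Length 6 is optimal.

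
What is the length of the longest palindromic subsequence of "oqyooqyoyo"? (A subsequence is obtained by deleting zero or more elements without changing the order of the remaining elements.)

7

One longest palindromic subsequence is oyoyoyo (positions 1,3,4,7,8,9,10); it reads the same forward and backward, and the interval DP gives dp[1][10] = 7.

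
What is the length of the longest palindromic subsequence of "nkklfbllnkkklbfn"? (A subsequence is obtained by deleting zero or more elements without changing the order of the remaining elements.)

11

Using dp[i][j] = 2 + dp[i+1][j−1] if the ends match, else max(dp[i+1][j], dp[i][j−1]):
dp[1][16] = 11. A witness is nfblkkklbfn at positions 1,5,6,7,10,11,12,13,14,15,16.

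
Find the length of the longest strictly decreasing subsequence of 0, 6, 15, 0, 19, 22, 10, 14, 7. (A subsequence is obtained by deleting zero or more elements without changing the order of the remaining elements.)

3

Scanning left to right, the best length ending at each element is: 0→1, 6→1, 15→1, 0→2, 19→1, 22→1, 10→2, 14→2, 7→3.
So the longest decreasing subsequence has length 3, e.g. 15, 10, 7.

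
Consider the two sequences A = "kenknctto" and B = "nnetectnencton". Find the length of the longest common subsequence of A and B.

6

A longest common subsequence is enncto (length 6); the LCS DP confirms no longer common subsequence exists.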